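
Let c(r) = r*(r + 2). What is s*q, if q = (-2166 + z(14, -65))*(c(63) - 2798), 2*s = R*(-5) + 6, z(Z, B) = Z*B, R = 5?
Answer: 37900934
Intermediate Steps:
z(Z, B) = B*Z
c(r) = r*(2 + r)
s = -19/2 (s = (5*(-5) + 6)/2 = (-25 + 6)/2 = (1/2)*(-19) = -19/2 ≈ -9.5000)
q = -3989572 (q = (-2166 - 65*14)*(63*(2 + 63) - 2798) = (-2166 - 910)*(63*65 - 2798) = -3076*(4095 - 2798) = -3076*1297 = -3989572)
s*q = -19/2*(-3989572) = 37900934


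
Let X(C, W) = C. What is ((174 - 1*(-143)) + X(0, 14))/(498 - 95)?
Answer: 317/403 ≈ 0.78660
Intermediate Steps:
((174 - 1*(-143)) + X(0, 14))/(498 - 95) = ((174 - 1*(-143)) + 0)/(498 - 95) = ((174 + 143) + 0)/403 = (317 + 0)*(1/403) = 317*(1/403) = 317/403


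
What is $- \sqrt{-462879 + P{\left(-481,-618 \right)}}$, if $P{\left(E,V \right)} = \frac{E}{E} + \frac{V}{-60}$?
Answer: $- \frac{i \sqrt{46286770}}{10} \approx - 680.34 i$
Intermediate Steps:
$P{\left(E,V \right)} = 1 - \frac{V}{60}$ ($P{\left(E,V \right)} = 1 + V \left(- \frac{1}{60}\right) = 1 - \frac{V}{60}$)
$- \sqrt{-462879 + P{\left(-481,-618 \right)}} = - \sqrt{-462879 + \left(1 - - \frac{103}{10}\right)} = - \sqrt{-462879 + \left(1 + \frac{103}{10}\right)} = - \sqrt{-462879 + \frac{113}{10}} = - \sqrt{- \frac{4628677}{10}} = - \frac{i \sqrt{46286770}}{10}$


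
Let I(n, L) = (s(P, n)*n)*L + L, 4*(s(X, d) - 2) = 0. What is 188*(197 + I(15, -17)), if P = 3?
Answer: -62040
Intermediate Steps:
s(X, d) = 2 (s(X, d) = 2 + (¼)*0 = 2 + 0 = 2)
I(n, L) = L + 2*L*n (I(n, L) = (2*n)*L + L = 2*L*n + L = L + 2*L*n)
188*(197 + I(15, -17)) = 188*(197 - 17*(1 + 2*15)) = 188*(197 - 17*(1 + 30)) = 188*(197 - 17*31) = 188*(197 - 527) = 188*(-330) = -62040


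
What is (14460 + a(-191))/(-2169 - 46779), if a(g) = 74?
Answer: -7267/24474 ≈ -0.29693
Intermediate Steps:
(14460 + a(-191))/(-2169 - 46779) = (14460 + 74)/(-2169 - 46779) = 14534/(-48948) = 14534*(-1/48948) = -7267/24474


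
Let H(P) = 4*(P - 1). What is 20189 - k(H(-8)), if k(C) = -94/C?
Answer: 363355/18 ≈ 20186.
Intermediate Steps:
H(P) = -4 + 4*P (H(P) = 4*(-1 + P) = -4 + 4*P)
20189 - k(H(-8)) = 20189 - (-94)/(-4 + 4*(-8)) = 20189 - (-94)/(-4 - 32) = 20189 - (-94)/(-36) = 20189 - (-94)*(-1)/36 = 20189 - 1*47/18 = 20189 - 47/18 = 363355/18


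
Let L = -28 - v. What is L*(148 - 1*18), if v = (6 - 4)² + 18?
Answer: -6500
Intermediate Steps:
v = 22 (v = 2² + 18 = 4 + 18 = 22)
L = -50 (L = -28 - 1*22 = -28 - 22 = -50)
L*(148 - 1*18) = -50*(148 - 1*18) = -50*(148 - 18) = -50*130 = -6500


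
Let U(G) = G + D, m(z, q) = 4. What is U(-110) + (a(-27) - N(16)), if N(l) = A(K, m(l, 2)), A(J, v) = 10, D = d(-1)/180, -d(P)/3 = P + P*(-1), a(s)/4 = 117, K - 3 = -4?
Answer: 348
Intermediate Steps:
K = -1 (K = 3 - 4 = -1)
a(s) = 468 (a(s) = 4*117 = 468)
d(P) = 0 (d(P) = -3*(P + P*(-1)) = -3*(P - P) = -3*0 = 0)
D = 0 (D = 0/180 = 0*(1/180) = 0)
U(G) = G (U(G) = G + 0 = G)
N(l) = 10
U(-110) + (a(-27) - N(16)) = -110 + (468 - 1*10) = -110 + (468 - 10) = -110 + 458 = 348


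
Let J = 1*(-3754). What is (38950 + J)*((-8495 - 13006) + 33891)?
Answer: 436078440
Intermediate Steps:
J = -3754
(38950 + J)*((-8495 - 13006) + 33891) = (38950 - 3754)*((-8495 - 13006) + 33891) = 35196*(-21501 + 33891) = 35196*12390 = 436078440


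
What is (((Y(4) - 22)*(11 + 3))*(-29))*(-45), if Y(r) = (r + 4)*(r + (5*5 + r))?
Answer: 4421340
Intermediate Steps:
Y(r) = (4 + r)*(25 + 2*r) (Y(r) = (4 + r)*(r + (25 + r)) = (4 + r)*(25 + 2*r))
(((Y(4) - 22)*(11 + 3))*(-29))*(-45) = ((((100 + 2*4² + 33*4) - 22)*(11 + 3))*(-29))*(-45) = ((((100 + 2*16 + 132) - 22)*14)*(-29))*(-45) = ((((100 + 32 + 132) - 22)*14)*(-29))*(-45) = (((264 - 22)*14)*(-29))*(-45) = ((242*14)*(-29))*(-45) = (3388*(-29))*(-45) = -98252*(-45) = 4421340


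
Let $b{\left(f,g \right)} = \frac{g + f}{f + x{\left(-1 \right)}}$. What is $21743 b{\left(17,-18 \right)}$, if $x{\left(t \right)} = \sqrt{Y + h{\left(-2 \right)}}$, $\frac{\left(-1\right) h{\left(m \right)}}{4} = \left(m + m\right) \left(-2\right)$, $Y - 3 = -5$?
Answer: $- \frac{21743}{19} + \frac{1279 i \sqrt{34}}{19} \approx -1144.4 + 392.52 i$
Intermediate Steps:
$Y = -2$ ($Y = 3 - 5 = -2$)
$h{\left(m \right)} = 16 m$ ($h{\left(m \right)} = - 4 \left(m + m\right) \left(-2\right) = - 4 \cdot 2 m \left(-2\right) = - 4 \left(- 4 m\right) = 16 m$)
$x{\left(t \right)} = i \sqrt{34}$ ($x{\left(t \right)} = \sqrt{-2 + 16 \left(-2\right)} = \sqrt{-2 - 32} = \sqrt{-34} = i \sqrt{34}$)
$b{\left(f,g \right)} = \frac{f + g}{f + i \sqrt{34}}$ ($b{\left(f,g \right)} = \frac{g + f}{f + i \sqrt{34}} = \frac{f + g}{f + i \sqrt{34}}$)
$21743 b{\left(17,-18 \right)} = 21743 \frac{17 - 18}{17 + i \sqrt{34}} = 21743 \frac{1}{17 + i \sqrt{34}} \left(-1\right) = 21743 \left(- \frac{1}{17 + i \sqrt{34}}\right) = - \frac{21743}{17 + i \sqrt{34}}$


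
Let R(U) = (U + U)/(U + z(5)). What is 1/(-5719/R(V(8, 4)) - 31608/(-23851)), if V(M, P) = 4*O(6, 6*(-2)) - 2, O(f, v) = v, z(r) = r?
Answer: -477020/1227002661 ≈ -0.00038877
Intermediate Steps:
V(M, P) = -50 (V(M, P) = 4*(6*(-2)) - 2 = 4*(-12) - 2 = -48 - 2 = -50)
R(U) = 2*U/(5 + U) (R(U) = (U + U)/(U + 5) = (2*U)/(5 + U) = 2*U/(5 + U))
1/(-5719/R(V(8, 4)) - 31608/(-23851)) = 1/(-5719/(2*(-50)/(5 - 50)) - 31608/(-23851)) = 1/(-5719/(2*(-50)/(-45)) - 31608*(-1/23851)) = 1/(-5719/(2*(-50)*(-1/45)) + 31608/23851) = 1/(-5719/20/9 + 31608/23851) = 1/(-5719*9/20 + 31608/23851) = 1/(-51471/20 + 31608/23851) = 1/(-1227002661/477020) = -477020/1227002661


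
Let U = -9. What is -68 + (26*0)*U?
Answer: -68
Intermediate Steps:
-68 + (26*0)*U = -68 + (26*0)*(-9) = -68 + 0*(-9) = -68 + 0 = -68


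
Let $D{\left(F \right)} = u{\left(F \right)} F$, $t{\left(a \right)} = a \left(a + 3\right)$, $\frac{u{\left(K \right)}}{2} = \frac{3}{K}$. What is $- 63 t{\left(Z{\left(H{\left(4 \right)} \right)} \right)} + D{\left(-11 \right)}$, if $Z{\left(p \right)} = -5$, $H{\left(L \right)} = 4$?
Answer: $-624$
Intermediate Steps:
$u{\left(K \right)} = \frac{6}{K}$ ($u{\left(K \right)} = 2 \frac{3}{K} = \frac{6}{K}$)
$t{\left(a \right)} = a \left(3 + a\right)$
$D{\left(F \right)} = 6$ ($D{\left(F \right)} = \frac{6}{F} F = 6$)
$- 63 t{\left(Z{\left(H{\left(4 \right)} \right)} \right)} + D{\left(-11 \right)} = - 63 \left(- 5 \left(3 - 5\right)\right) + 6 = - 63 \left(\left(-5\right) \left(-2\right)\right) + 6 = \left(-63\right) 10 + 6 = -630 + 6 = -624$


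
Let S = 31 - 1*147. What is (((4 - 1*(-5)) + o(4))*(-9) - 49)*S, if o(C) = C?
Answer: 19256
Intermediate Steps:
S = -116 (S = 31 - 147 = -116)
(((4 - 1*(-5)) + o(4))*(-9) - 49)*S = (((4 - 1*(-5)) + 4)*(-9) - 49)*(-116) = (((4 + 5) + 4)*(-9) - 49)*(-116) = ((9 + 4)*(-9) - 49)*(-116) = (13*(-9) - 49)*(-116) = (-117 - 49)*(-116) = -166*(-116) = 19256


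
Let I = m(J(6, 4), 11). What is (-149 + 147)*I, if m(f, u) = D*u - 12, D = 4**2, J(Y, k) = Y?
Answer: -328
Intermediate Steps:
D = 16
m(f, u) = -12 + 16*u (m(f, u) = 16*u - 12 = -12 + 16*u)
I = 164 (I = -12 + 16*11 = -12 + 176 = 164)
(-149 + 147)*I = (-149 + 147)*164 = -2*164 = -328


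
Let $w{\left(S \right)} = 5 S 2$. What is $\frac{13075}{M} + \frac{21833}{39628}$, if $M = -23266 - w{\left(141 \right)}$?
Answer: $\frac{1288438}{61116283} \approx 0.021082$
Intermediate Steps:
$w{\left(S \right)} = 10 S$
$M = -24676$ ($M = -23266 - 10 \cdot 141 = -23266 - 1410 = -24676$)
$\frac{13075}{M} + \frac{21833}{39628} = \frac{13075}{-24676} + \frac{21833}{39628} = 13075 \left(- \frac{1}{24676}\right) + 21833 \cdot \frac{1}{39628} = - \frac{13075}{24676} + \frac{21833}{39628} = \frac{1288438}{61116283}$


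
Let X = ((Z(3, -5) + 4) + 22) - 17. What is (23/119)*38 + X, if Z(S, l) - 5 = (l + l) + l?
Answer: 755/119 ≈ 6.3445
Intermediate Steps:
Z(S, l) = 5 + 3*l (Z(S, l) = 5 + ((l + l) + l) = 5 + (2*l + l) = 5 + 3*l)
X = -1 (X = (((5 + 3*(-5)) + 4) + 22) - 17 = (((5 - 15) + 4) + 22) - 17 = ((-10 + 4) + 22) - 17 = (-6 + 22) - 17 = 16 - 17 = -1)
(23/119)*38 + X = (23/119)*38 - 1 = 874/119 - 1 = 755/119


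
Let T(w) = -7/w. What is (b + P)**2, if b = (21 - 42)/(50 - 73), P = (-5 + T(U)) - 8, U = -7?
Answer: 65025/529 ≈ 122.92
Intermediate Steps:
P = -12 (P = (-5 - 7/(-7)) - 8 = (-5 - 7*(-1/7)) - 8 = (-5 + 1) - 8 = -4 - 8 = -12)
b = 21/23 (b = -21/(-23) = -21*(-1/23) = 21/23 ≈ 0.91304)
(b + P)**2 = (21/23 - 12)**2 = (-255/23)**2 = 65025/529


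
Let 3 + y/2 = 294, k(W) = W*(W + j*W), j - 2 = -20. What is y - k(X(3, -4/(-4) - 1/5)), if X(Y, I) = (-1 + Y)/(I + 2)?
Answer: 28943/49 ≈ 590.67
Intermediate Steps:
j = -18 (j = 2 - 20 = -18)
X(Y, I) = (-1 + Y)/(2 + I)
k(W) = -17*W² (k(W) = W*(W - 18*W) = W*(-17*W) = -17*W²)
y = 582 (y = -6 + 2*294 = -6 + 588 = 582)
y - k(X(3, -4/(-4) - 1/5)) = 582 - (-17)*((-1 + 3)/(2 + (-4/(-4) - 1/5)))² = 582 - (-17)*(2/(2 + (-4*(-¼) - 1*⅕)))² = 582 - (-17)*(2/(2 + (1 - ⅕)))² = 582 - (-17)*(2/(2 + ⅘))² = 582 - (-17)*(2/(14/5))² = 582 - (-17)*((5/14)*2)² = 582 - (-17)*(5/7)² = 582 - (-17)*25/49 = 582 - 1*(-425/49) = 582 + 425/49 = 28943/49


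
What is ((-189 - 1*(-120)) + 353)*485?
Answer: 137740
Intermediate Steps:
((-189 - 1*(-120)) + 353)*485 = ((-189 + 120) + 353)*485 = (-69 + 353)*485 = 284*485 = 137740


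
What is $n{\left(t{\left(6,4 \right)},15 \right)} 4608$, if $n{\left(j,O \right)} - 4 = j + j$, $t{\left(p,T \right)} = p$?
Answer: $73728$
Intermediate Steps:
$n{\left(j,O \right)} = 4 + 2 j$ ($n{\left(j,O \right)} = 4 + \left(j + j\right) = 4 + 2 j$)
$n{\left(t{\left(6,4 \right)},15 \right)} 4608 = \left(4 + 2 \cdot 6\right) 4608 = \left(4 + 12\right) 4608 = 16 \cdot 4608 = 73728$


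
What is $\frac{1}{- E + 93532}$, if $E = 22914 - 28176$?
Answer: $\frac{1}{98794} \approx 1.0122 \cdot 10^{-5}$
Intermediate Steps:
$E = -5262$
$\frac{1}{- E + 93532} = \frac{1}{\left(-1\right) \left(-5262\right) + 93532} = \frac{1}{5262 + 93532} = \frac{1}{98794}$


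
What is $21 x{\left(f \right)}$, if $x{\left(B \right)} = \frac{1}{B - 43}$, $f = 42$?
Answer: $-21$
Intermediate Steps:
$x{\left(B \right)} = \frac{1}{-43 + B}$
$21 x{\left(f \right)} = \frac{21}{-43 + 42} = \frac{21}{-1} = 21 \left(-1\right) = -21$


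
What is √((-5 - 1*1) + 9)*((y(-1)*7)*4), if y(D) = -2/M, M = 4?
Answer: -14*√3 ≈ -24.249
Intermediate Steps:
y(D) = -½ (y(D) = -2/4 = -2*¼ = -½)
√((-5 - 1*1) + 9)*((y(-1)*7)*4) = √((-5 - 1*1) + 9)*(-½*7*4) = √((-5 - 1) + 9)*(-7/2*4) = √(-6 + 9)*(-14) = √3*(-14) = -14*√3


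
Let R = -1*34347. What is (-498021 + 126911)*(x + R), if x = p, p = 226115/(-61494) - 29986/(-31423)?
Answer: 332869928262915625/26112513 ≈ 1.2748e+10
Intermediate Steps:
p = -5261252561/1932325962 (p = 226115*(-1/61494) - 29986*(-1/31423) = -226115/61494 + 29986/31423 = -5261252561/1932325962 ≈ -2.7228)
x = -5261252561/1932325962 ≈ -2.7228
R = -34347
(-498021 + 126911)*(x + R) = (-498021 + 126911)*(-5261252561/1932325962 - 34347) = -371110*(-66374861069375/1932325962) = 332869928262915625/26112513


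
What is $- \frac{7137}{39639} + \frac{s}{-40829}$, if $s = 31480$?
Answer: $- \frac{513077431}{539473577} \approx -0.95107$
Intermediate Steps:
$- \frac{7137}{39639} + \frac{s}{-40829} = - \frac{7137}{39639} + \frac{31480}{-40829} = \left(-7137\right) \frac{1}{39639} + 31480 \left(- \frac{1}{40829}\right) = - \frac{2379}{13213} - \frac{31480}{40829} = - \frac{513077431}{539473577}$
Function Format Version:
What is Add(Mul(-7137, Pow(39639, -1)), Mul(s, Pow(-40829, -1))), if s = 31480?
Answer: Rational(-513077431, 539473577) ≈ -0.95107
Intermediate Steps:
Add(Mul(-7137, Pow(39639, -1)), Mul(s, Pow(-40829, -1))) = Add(Mul(-7137, Pow(39639, -1)), Mul(31480, Pow(-40829, -1))) = Add(Mul(-7137, Rational(1, 39639)), Mul(31480, Rational(-1, 40829))) = Add(Rational(-2379, 13213), Rational(-31480, 40829)) = Rational(-513077431, 539473577)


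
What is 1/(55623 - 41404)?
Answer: 1/14219 ≈ 7.0328e-5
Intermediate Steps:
1/(55623 - 41404) = 1/14219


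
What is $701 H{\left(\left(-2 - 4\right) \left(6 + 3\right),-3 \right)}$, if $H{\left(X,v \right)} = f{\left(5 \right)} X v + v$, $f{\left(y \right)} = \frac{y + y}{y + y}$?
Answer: $111459$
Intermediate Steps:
$f{\left(y \right)} = 1$ ($f{\left(y \right)} = \frac{2 y}{2 y} = 2 y \frac{1}{2 y} = 1$)
$H{\left(X,v \right)} = v + X v$ ($H{\left(X,v \right)} = 1 X v + v = X v + v = v + X v$)
$701 H{\left(\left(-2 - 4\right) \left(6 + 3\right),-3 \right)} = 701 \left(- 3 \left(1 + \left(-2 - 4\right) \left(6 + 3\right)\right)\right) = 701 \left(- 3 \left(1 + \left(-2 + \left(-4 + 0\right)\right) 9\right)\right) = 701 \left(- 3 \left(1 + \left(-2 - 4\right) 9\right)\right) = 701 \left(- 3 \left(1 - 54\right)\right) = 701 \left(\left(-3\right) \left(-53\right)\right) = 701 \cdot 159 = 111459$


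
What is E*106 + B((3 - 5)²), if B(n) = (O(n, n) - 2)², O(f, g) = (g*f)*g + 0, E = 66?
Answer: 10840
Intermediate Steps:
O(f, g) = f*g² (O(f, g) = (f*g)*g + 0 = f*g² + 0 = f*g²)
B(n) = (-2 + n³)² (B(n) = (n*n² - 2)² = (n³ - 2)² = (-2 + n³)²)
E*106 + B((3 - 5)²) = 66*106 + (-2 + ((3 - 5)²)³)² = 6996 + (-2 + ((-2)²)³)² = 6996 + (-2 + 4³)² = 6996 + (-2 + 64)² = 6996 + 62² = 6996 + 3844 = 10840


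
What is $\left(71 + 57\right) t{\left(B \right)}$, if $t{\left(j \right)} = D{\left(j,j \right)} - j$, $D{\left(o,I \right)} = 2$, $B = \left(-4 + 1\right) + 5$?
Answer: $0$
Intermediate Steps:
$B = 2$ ($B = -3 + 5 = 2$)
$t{\left(j \right)} = 2 - j$
$\left(71 + 57\right) t{\left(B \right)} = \left(71 + 57\right) \left(2 - 2\right) = 128 \left(2 - 2\right) = 128 \cdot 0 = 0$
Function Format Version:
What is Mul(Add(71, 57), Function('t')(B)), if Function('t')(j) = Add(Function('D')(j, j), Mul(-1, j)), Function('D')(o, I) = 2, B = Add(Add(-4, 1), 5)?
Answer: 0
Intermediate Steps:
B = 2 (B = Add(-3, 5) = 2)
Function('t')(j) = Add(2, Mul(-1, j))
Mul(Add(71, 57), Function('t')(B)) = Mul(Add(71, 57), Add(2, Mul(-1, 2))) = Mul(128, Add(2, -2)) = Mul(128, 0) = 0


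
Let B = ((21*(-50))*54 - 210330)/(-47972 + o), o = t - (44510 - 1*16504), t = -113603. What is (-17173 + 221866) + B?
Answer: 38806170663/189581 ≈ 2.0469e+5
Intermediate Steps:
o = -141609 (o = -113603 - (44510 - 1*16504) = -113603 - (44510 - 16504) = -113603 - 1*28006 = -113603 - 28006 = -141609)
B = 267030/189581 (B = ((21*(-50))*54 - 210330)/(-47972 - 141609) = (-1050*54 - 210330)/(-189581) = (-56700 - 210330)*(-1/189581) = -267030*(-1/189581) = 267030/189581 ≈ 1.4085)
(-17173 + 221866) + B = (-17173 + 221866) + 267030/189581 = 204693 + 267030/189581 = 38806170663/189581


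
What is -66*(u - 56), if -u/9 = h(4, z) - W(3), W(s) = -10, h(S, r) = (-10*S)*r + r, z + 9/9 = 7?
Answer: -129360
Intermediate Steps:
z = 6 (z = -1 + 7 = 6)
h(S, r) = r - 10*S*r (h(S, r) = -10*S*r + r = r - 10*S*r)
u = 2016 (u = -9*(6*(1 - 10*4) - 1*(-10)) = -9*(6*(1 - 40) + 10) = -9*(6*(-39) + 10) = -9*(-234 + 10) = -9*(-224) = 2016)
-66*(u - 56) = -66*(2016 - 56) = -66*1960 = -129360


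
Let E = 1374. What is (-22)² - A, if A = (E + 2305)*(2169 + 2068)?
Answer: -15587439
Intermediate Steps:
A = 15587923 (A = (1374 + 2305)*(2169 + 2068) = 3679*4237 = 15587923)
(-22)² - A = (-22)² - 1*15587923 = 484 - 15587923 = -15587439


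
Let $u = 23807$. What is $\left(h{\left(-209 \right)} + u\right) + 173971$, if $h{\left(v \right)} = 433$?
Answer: $198211$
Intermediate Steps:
$\left(h{\left(-209 \right)} + u\right) + 173971 = \left(433 + 23807\right) + 173971 = 24240 + 173971 = 198211$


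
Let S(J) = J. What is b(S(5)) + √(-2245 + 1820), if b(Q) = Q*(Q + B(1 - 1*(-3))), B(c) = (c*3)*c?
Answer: 265 + 5*I*√17 ≈ 265.0 + 20.616*I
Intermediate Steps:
B(c) = 3*c² (B(c) = (3*c)*c = 3*c²)
b(Q) = Q*(48 + Q) (b(Q) = Q*(Q + 3*(1 - 1*(-3))²) = Q*(Q + 3*(1 + 3)²) = Q*(Q + 3*4²) = Q*(Q + 3*16) = Q*(Q + 48) = Q*(48 + Q))
b(S(5)) + √(-2245 + 1820) = 5*(48 + 5) + √(-2245 + 1820) = 5*53 + √(-425) = 265 + 5*I*√17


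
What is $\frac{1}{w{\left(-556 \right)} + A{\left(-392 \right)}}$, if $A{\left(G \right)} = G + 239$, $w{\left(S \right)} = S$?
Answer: $- \frac{1}{709} \approx -0.0014104$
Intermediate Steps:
$A{\left(G \right)} = 239 + G$
$\frac{1}{w{\left(-556 \right)} + A{\left(-392 \right)}} = \frac{1}{-556 + \left(239 - 392\right)} = \frac{1}{-556 - 153} = \frac{1}{-709} = - \frac{1}{709}$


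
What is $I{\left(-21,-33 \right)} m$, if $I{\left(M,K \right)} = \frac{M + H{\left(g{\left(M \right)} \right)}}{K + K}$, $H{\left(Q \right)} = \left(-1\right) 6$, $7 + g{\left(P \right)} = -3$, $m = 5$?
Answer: $\frac{45}{22} \approx 2.0455$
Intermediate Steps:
$g{\left(P \right)} = -10$ ($g{\left(P \right)} = -7 - 3 = -10$)
$H{\left(Q \right)} = -6$
$I{\left(M,K \right)} = \frac{-6 + M}{2 K}$ ($I{\left(M,K \right)} = \frac{M - 6}{K + K} = \frac{-6 + M}{2 K}$)
$I{\left(-21,-33 \right)} m = \frac{-6 - 21}{2 \left(-33\right)} 5 = \frac{1}{2} \left(- \frac{1}{33}\right) \left(-27\right) 5 = \frac{9}{22} \cdot 5 = \frac{45}{22}$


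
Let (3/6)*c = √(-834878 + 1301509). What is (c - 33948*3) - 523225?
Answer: -625069 + 2*√466631 ≈ -6.2370e+5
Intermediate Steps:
c = 2*√466631 (c = 2*√(-834878 + 1301509) = 2*√466631 ≈ 1366.2)
(c - 33948*3) - 523225 = (2*√466631 - 33948*3) - 523225 = (2*√466631 - 101844) - 523225 = (-101844 + 2*√466631) - 523225 = -625069 + 2*√466631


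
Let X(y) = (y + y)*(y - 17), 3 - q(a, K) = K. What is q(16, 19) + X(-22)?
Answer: 1700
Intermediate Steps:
q(a, K) = 3 - K
X(y) = 2*y*(-17 + y) (X(y) = (2*y)*(-17 + y) = 2*y*(-17 + y))
q(16, 19) + X(-22) = (3 - 1*19) + 2*(-22)*(-17 - 22) = (3 - 19) + 2*(-22)*(-39) = -16 + 1716 = 1700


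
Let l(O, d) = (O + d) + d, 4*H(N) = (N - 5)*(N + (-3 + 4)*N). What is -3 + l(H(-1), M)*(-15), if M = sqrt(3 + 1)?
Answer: -108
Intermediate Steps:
H(N) = N*(-5 + N)/2 (H(N) = ((N - 5)*(N + (-3 + 4)*N))/4 = ((-5 + N)*(N + 1*N))/4 = ((-5 + N)*(N + N))/4 = ((-5 + N)*(2*N))/4 = (2*N*(-5 + N))/4 = N*(-5 + N)/2)
M = 2 (M = sqrt(4) = 2)
l(O, d) = O + 2*d
-3 + l(H(-1), M)*(-15) = -3 + ((1/2)*(-1)*(-5 - 1) + 2*2)*(-15) = -3 + ((1/2)*(-1)*(-6) + 4)*(-15) = -3 + (3 + 4)*(-15) = -3 + 7*(-15) = -3 - 105 = -108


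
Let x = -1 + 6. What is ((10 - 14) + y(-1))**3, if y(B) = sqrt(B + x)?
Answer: -8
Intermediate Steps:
x = 5
y(B) = sqrt(5 + B) (y(B) = sqrt(B + 5) = sqrt(5 + B))
((10 - 14) + y(-1))**3 = ((10 - 14) + sqrt(5 - 1))**3 = (-4 + sqrt(4))**3 = (-4 + 2)**3 = (-2)**3 = -8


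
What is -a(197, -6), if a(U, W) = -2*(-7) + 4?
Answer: -18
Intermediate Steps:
a(U, W) = 18 (a(U, W) = 14 + 4 = 18)
-a(197, -6) = -1*18 = -18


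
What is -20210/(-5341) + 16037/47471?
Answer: 1045042527/253542611 ≈ 4.1218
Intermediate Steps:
-20210/(-5341) + 16037/47471 = -20210*(-1/5341) + 16037*(1/47471) = 20210/5341 + 16037/47471 = 1045042527/253542611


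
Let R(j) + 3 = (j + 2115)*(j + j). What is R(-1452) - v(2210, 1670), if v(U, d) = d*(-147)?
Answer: -1679865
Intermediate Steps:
v(U, d) = -147*d
R(j) = -3 + 2*j*(2115 + j) (R(j) = -3 + (j + 2115)*(j + j) = -3 + (2115 + j)*(2*j) = -3 + 2*j*(2115 + j))
R(-1452) - v(2210, 1670) = (-3 + 2*(-1452)² + 4230*(-1452)) - (-147)*1670 = (-3 + 2*2108304 - 6141960) - 1*(-245490) = (-3 + 4216608 - 6141960) + 245490 = -1925355 + 245490 = -1679865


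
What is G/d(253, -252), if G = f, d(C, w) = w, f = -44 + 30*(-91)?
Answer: 1387/126 ≈ 11.008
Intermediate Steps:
f = -2774 (f = -44 - 2730 = -2774)
G = -2774
G/d(253, -252) = -2774/(-252) = -2774*(-1/252) = 1387/126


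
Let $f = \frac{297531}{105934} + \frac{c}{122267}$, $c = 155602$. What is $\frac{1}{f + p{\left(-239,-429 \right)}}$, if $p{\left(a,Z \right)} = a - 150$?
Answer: $- \frac{12952232378}{4985556629997} \approx -0.002598$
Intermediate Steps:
$p{\left(a,Z \right)} = -150 + a$
$f = \frac{52861765045}{12952232378}$ ($f = \frac{297531}{105934} + \frac{155602}{122267} = \frac{52861765045}{12952232378} \approx 4.0813$)
$\frac{1}{f + p{\left(-239,-429 \right)}} = \frac{1}{\frac{52861765045}{12952232378} - 389} = \frac{1}{- \frac{4985556629997}{12952232378}} = - \frac{12952232378}{4985556629997}$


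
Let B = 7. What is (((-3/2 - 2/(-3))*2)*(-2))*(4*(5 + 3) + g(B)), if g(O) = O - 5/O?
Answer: 2680/21 ≈ 127.62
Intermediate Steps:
g(O) = O - 5/O
(((-3/2 - 2/(-3))*2)*(-2))*(4*(5 + 3) + g(B)) = (((-3/2 - 2/(-3))*2)*(-2))*(4*(5 + 3) + (7 - 5/7)) = (((-3*½ - 2*(-⅓))*2)*(-2))*(4*8 + (7 - 5*⅐)) = (((-3/2 + ⅔)*2)*(-2))*(32 + (7 - 5/7)) = (-⅚*2*(-2))*(32 + 44/7) = -5/3*(-2)*(268/7) = (10/3)*(268/7) = 2680/21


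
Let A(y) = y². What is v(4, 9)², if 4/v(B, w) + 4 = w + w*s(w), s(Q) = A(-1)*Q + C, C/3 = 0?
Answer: 4/1849 ≈ 0.0021633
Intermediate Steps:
C = 0 (C = 3*0 = 0)
s(Q) = Q (s(Q) = (-1)²*Q + 0 = 1*Q + 0 = Q + 0 = Q)
v(B, w) = 4/(-4 + w + w²) (v(B, w) = 4/(-4 + (w + w*w)) = 4/(-4 + (w + w²)) = 4/(-4 + w + w²))
v(4, 9)² = (4/(-4 + 9 + 9²))² = (4/(-4 + 9 + 81))² = (4/86)² = (4*(1/86))² = (2/43)² = 4/1849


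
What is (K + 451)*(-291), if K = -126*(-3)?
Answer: -241239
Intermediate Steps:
K = 378
(K + 451)*(-291) = (378 + 451)*(-291) = 829*(-291) = -241239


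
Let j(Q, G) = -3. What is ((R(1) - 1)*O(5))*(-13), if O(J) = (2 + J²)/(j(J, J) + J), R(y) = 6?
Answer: -1755/2 ≈ -877.50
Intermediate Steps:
O(J) = (2 + J²)/(-3 + J)
((R(1) - 1)*O(5))*(-13) = ((6 - 1)*((2 + 5²)/(-3 + 5)))*(-13) = (5*((2 + 25)/2))*(-13) = (5*((½)*27))*(-13) = (5*(27/2))*(-13) = (135/2)*(-13) = -1755/2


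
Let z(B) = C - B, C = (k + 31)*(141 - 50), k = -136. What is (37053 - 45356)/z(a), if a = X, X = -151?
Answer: 8303/9404 ≈ 0.88292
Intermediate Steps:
C = -9555 (C = (-136 + 31)*(141 - 50) = -105*91 = -9555)
a = -151
z(B) = -9555 - B
(37053 - 45356)/z(a) = (37053 - 45356)/(-9555 - 1*(-151)) = -8303/(-9555 + 151) = -8303/(-9404) = -8303*(-1/9404) = 8303/9404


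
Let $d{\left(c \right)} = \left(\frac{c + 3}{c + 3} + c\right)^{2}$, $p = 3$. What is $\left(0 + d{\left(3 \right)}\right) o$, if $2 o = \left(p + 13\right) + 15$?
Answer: $248$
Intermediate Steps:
$d{\left(c \right)} = \left(1 + c\right)^{2}$ ($d{\left(c \right)} = \left(\frac{3 + c}{3 + c} + c\right)^{2} = \left(1 + c\right)^{2}$)
$o = \frac{31}{2}$ ($o = \frac{\left(3 + 13\right) + 15}{2} = \frac{16 + 15}{2} = \frac{1}{2} \cdot 31 = \frac{31}{2} \approx 15.5$)
$\left(0 + d{\left(3 \right)}\right) o = \left(0 + \left(1 + 3^{2} + 2 \cdot 3\right)\right) \frac{31}{2} = \left(0 + \left(1 + 9 + 6\right)\right) \frac{31}{2} = \left(0 + 16\right) \frac{31}{2} = 16 \cdot \frac{31}{2} = 248$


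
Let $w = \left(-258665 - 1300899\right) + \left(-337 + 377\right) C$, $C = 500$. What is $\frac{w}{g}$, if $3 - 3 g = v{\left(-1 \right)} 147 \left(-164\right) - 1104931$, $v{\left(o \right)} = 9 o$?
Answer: $- \frac{2309346}{443981} \approx -5.2015$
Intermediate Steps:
$w = -1539564$ ($w = \left(-258665 - 1300899\right) + \left(-337 + 377\right) 500 = -1559564 + 40 \cdot 500 = -1559564 + 20000 = -1539564$)
$g = \frac{887962}{3}$ ($g = 1 - \frac{9 \left(-1\right) 147 \left(-164\right) - 1104931}{3} = 1 - \frac{\left(-9\right) 147 \left(-164\right) - 1104931}{3} = 1 - \frac{\left(-1323\right) \left(-164\right) - 1104931}{3} = 1 - \frac{216972 - 1104931}{3} = 1 - - \frac{887959}{3} = 1 + \frac{887959}{3} = \frac{887962}{3} \approx 2.9599 \cdot 10^{5}$)
$\frac{w}{g} = - \frac{1539564}{\frac{887962}{3}} = \left(-1539564\right) \frac{3}{887962} = - \frac{2309346}{443981}$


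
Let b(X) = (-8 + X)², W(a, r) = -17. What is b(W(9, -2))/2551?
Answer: 625/2551 ≈ 0.24500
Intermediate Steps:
b(W(9, -2))/2551 = (-8 - 17)²/2551 = (-25)²*(1/2551) = 625*(1/2551) = 625/2551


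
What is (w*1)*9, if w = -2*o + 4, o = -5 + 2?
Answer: 90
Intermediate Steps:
o = -3
w = 10 (w = -2*(-3) + 4 = 6 + 4 = 10)
(w*1)*9 = (10*1)*9 = 10*9 = 90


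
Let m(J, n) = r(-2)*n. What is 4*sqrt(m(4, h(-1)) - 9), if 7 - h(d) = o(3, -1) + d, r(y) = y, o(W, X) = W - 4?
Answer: 12*I*sqrt(3) ≈ 20.785*I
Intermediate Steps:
o(W, X) = -4 + W
h(d) = 8 - d (h(d) = 7 - ((-4 + 3) + d) = 7 - (-1 + d) = 7 + (1 - d) = 8 - d)
m(J, n) = -2*n
4*sqrt(m(4, h(-1)) - 9) = 4*sqrt(-2*(8 - 1*(-1)) - 9) = 4*sqrt(-2*(8 + 1) - 9) = 4*sqrt(-2*9 - 9) = 4*sqrt(-18 - 9) = 4*sqrt(-27) = 4*(3*I*sqrt(3)) = 12*I*sqrt(3)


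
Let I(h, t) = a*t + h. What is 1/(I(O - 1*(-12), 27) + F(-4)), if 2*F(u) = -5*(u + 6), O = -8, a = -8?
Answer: -1/217 ≈ -0.0046083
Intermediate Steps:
F(u) = -15 - 5*u/2 (F(u) = (-5*(u + 6))/2 = (-5*(6 + u))/2 = (-30 - 5*u)/2 = -15 - 5*u/2)
I(h, t) = h - 8*t (I(h, t) = -8*t + h = h - 8*t)
1/(I(O - 1*(-12), 27) + F(-4)) = 1/(((-8 - 1*(-12)) - 8*27) + (-15 - 5/2*(-4))) = 1/(((-8 + 12) - 216) + (-15 + 10)) = 1/((4 - 216) - 5) = 1/(-212 - 5) = 1/(-217) = -1/217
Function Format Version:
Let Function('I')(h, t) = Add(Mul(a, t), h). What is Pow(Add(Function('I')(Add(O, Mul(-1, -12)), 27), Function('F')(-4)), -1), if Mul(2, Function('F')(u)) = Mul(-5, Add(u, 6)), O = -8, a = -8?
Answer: Rational(-1, 217) ≈ -0.0046083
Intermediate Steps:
Function('F')(u) = Add(-15, Mul(Rational(-5, 2), u)) (Function('F')(u) = Mul(Rational(1, 2), Mul(-5, Add(u, 6))) = Mul(Rational(1, 2), Mul(-5, Add(6, u))) = Mul(Rational(1, 2), Add(-30, Mul(-5, u))) = Add(-15, Mul(Rational(-5, 2), u)))
Function('I')(h, t) = Add(h, Mul(-8, t)) (Function('I')(h, t) = Add(Mul(-8, t), h) = Add(h, Mul(-8, t)))
Pow(Add(Function('I')(Add(O, Mul(-1, -12)), 27), Function('F')(-4)), -1) = Pow(Add(Add(Add(-8, Mul(-1, -12)), Mul(-8, 27)), Add(-15, Mul(Rational(-5, 2), -4))), -1) = Pow(Add(Add(Add(-8, 12), -216), Add(-15, 10)), -1) = Pow(Add(Add(4, -216), -5), -1) = Pow(Add(-212, -5), -1) = Pow(-217, -1) = Rational(-1, 217)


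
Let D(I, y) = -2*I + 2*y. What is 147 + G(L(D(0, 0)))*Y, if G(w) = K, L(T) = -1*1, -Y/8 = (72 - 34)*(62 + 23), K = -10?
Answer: 258547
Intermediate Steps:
Y = -25840 (Y = -8*(72 - 34)*(62 + 23) = -304*85 = -8*3230 = -25840)
L(T) = -1
G(w) = -10
147 + G(L(D(0, 0)))*Y = 147 - 10*(-25840) = 147 + 258400 = 258547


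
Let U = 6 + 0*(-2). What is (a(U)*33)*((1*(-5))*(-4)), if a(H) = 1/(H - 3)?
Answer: 220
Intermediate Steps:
U = 6 (U = 6 + 0 = 6)
a(H) = 1/(-3 + H)
(a(U)*33)*((1*(-5))*(-4)) = (33/(-3 + 6))*((1*(-5))*(-4)) = (33/3)*(-5*(-4)) = ((1/3)*33)*20 = 11*20 = 220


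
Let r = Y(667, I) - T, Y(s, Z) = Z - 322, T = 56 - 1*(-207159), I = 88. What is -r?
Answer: 207449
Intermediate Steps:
T = 207215 (T = 56 + 207159 = 207215)
Y(s, Z) = -322 + Z
r = -207449 (r = (-322 + 88) - 1*207215 = -234 - 207215 = -207449)
-r = -1*(-207449) = 207449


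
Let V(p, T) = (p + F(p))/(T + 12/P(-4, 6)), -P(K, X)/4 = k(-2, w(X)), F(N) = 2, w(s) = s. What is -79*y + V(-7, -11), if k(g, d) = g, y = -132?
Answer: 198142/19 ≈ 10429.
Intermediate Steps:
P(K, X) = 8 (P(K, X) = -4*(-2) = 8)
V(p, T) = (2 + p)/(3/2 + T) (V(p, T) = (p + 2)/(T + 12/8) = (2 + p)/(T + 12*(⅛)) = (2 + p)/(T + 3/2) = (2 + p)/(3/2 + T))
-79*y + V(-7, -11) = -79*(-132) + 2*(2 - 7)/(3 + 2*(-11)) = 10428 + 2*(-5)/(3 - 22) = 10428 + 2*(-5)/(-19) = 10428 + 2*(-1/19)*(-5) = 10428 + 10/19 = 198142/19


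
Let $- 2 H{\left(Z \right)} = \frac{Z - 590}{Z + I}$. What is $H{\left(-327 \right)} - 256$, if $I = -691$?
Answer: $- \frac{522133}{2036} \approx -256.45$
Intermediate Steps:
$H{\left(Z \right)} = - \frac{-590 + Z}{2 \left(-691 + Z\right)}$ ($H{\left(Z \right)} = - \frac{\left(Z - 590\right) \frac{1}{Z - 691}}{2} = - \frac{\left(-590 + Z\right) \frac{1}{-691 + Z}}{2} = - \frac{\frac{1}{-691 + Z} \left(-590 + Z\right)}{2} = - \frac{-590 + Z}{2 \left(-691 + Z\right)}$)
$H{\left(-327 \right)} - 256 = \frac{590 - -327}{2 \left(-691 - 327\right)} - 256 = \frac{590 + 327}{2 \left(-1018\right)} - 256 = \frac{1}{2} \left(- \frac{1}{1018}\right) 917 - 256 = - \frac{917}{2036} - 256 = - \frac{522133}{2036}$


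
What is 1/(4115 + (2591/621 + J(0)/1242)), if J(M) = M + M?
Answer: 621/2558006 ≈ 0.00024277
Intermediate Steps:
J(M) = 2*M
1/(4115 + (2591/621 + J(0)/1242)) = 1/(4115 + (2591/621 + (2*0)/1242)) = 1/(4115 + (2591*(1/621) + 0*(1/1242))) = 1/(4115 + (2591/621 + 0)) = 1/(4115 + 2591/621) = 1/(2558006/621) = 621/2558006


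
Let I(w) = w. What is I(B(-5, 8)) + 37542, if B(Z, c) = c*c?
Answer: 37606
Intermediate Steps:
B(Z, c) = c**2
I(B(-5, 8)) + 37542 = 8**2 + 37542 = 64 + 37542 = 37606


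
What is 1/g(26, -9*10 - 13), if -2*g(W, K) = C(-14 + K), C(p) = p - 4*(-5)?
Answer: 2/97 ≈ 0.020619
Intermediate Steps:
C(p) = 20 + p (C(p) = p + 20 = 20 + p)
g(W, K) = -3 - K/2 (g(W, K) = -(20 + (-14 + K))/2 = -(6 + K)/2 = -3 - K/2)
1/g(26, -9*10 - 13) = 1/(-3 - (-9*10 - 13)/2) = 1/(-3 - (-90 - 13)/2) = 1/(-3 - ½*(-103)) = 1/(-3 + 103/2) = 1/(97/2) = 2/97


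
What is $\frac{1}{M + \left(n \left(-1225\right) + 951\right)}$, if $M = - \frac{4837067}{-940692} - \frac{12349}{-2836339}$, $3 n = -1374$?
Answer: $\frac{2668121406588}{1499500629802245809} \approx 1.7793 \cdot 10^{-6}$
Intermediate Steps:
$n = -458$ ($n = \frac{1}{3} \left(-1374\right) = -458$)
$M = \frac{13731178383221}{2668121406588}$ ($M = \left(-4837067\right) \left(- \frac{1}{940692}\right) - - \frac{12349}{2836339} = \frac{4837067}{940692} + \frac{12349}{2836339} = \frac{13731178383221}{2668121406588} \approx 5.1464$)
$\frac{1}{M + \left(n \left(-1225\right) + 951\right)} = \frac{1}{\frac{13731178383221}{2668121406588} + \left(\left(-458\right) \left(-1225\right) + 951\right)} = \frac{1}{\frac{13731178383221}{2668121406588} + \left(561050 + 951\right)} = \frac{1}{\frac{13731178383221}{2668121406588} + 562001} = \frac{1}{\frac{1499500629802245809}{2668121406588}} = \frac{2668121406588}{1499500629802245809}$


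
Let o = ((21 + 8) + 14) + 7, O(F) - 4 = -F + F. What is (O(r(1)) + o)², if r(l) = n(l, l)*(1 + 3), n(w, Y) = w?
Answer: 2916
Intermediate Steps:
r(l) = 4*l (r(l) = l*(1 + 3) = l*4 = 4*l)
O(F) = 4 (O(F) = 4 + (-F + F) = 4 + 0 = 4)
o = 50 (o = (29 + 14) + 7 = 43 + 7 = 50)
(O(r(1)) + o)² = (4 + 50)² = 54² = 2916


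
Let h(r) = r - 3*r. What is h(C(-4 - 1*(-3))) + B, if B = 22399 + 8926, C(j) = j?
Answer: 31327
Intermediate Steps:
h(r) = -2*r
B = 31325
h(C(-4 - 1*(-3))) + B = -2*(-4 - 1*(-3)) + 31325 = -2*(-4 + 3) + 31325 = -2*(-1) + 31325 = 2 + 31325 = 31327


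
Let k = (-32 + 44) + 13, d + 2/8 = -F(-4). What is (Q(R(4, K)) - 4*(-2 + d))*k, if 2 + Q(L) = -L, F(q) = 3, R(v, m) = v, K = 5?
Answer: 375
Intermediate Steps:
d = -13/4 (d = -¼ - 1*3 = -¼ - 3 = -13/4 ≈ -3.2500)
Q(L) = -2 - L
k = 25 (k = 12 + 13 = 25)
(Q(R(4, K)) - 4*(-2 + d))*k = ((-2 - 1*4) - 4*(-2 - 13/4))*25 = ((-2 - 4) - 4*(-21/4))*25 = (-6 + 21)*25 = 15*25 = 375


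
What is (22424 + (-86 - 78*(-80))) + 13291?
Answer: 41869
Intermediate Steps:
(22424 + (-86 - 78*(-80))) + 13291 = (22424 + (-86 + 6240)) + 13291 = (22424 + 6154) + 13291 = 28578 + 13291 = 41869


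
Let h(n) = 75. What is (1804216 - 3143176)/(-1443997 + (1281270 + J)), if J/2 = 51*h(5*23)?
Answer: 1338960/155077 ≈ 8.6342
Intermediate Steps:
J = 7650 (J = 2*(51*75) = 2*3825 = 7650)
(1804216 - 3143176)/(-1443997 + (1281270 + J)) = (1804216 - 3143176)/(-1443997 + (1281270 + 7650)) = -1338960/(-1443997 + 1288920) = -1338960/(-155077) = -1338960*(-1/155077) = 1338960/155077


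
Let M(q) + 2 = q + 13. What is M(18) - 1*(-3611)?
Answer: 3640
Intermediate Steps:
M(q) = 11 + q (M(q) = -2 + (q + 13) = -2 + (13 + q) = 11 + q)
M(18) - 1*(-3611) = (11 + 18) - 1*(-3611) = 29 + 3611 = 3640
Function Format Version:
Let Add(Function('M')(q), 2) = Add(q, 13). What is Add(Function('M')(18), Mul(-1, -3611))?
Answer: 3640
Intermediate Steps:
Function('M')(q) = Add(11, q) (Function('M')(q) = Add(-2, Add(q, 13)) = Add(-2, Add(13, q)) = Add(11, q))
Add(Function('M')(18), Mul(-1, -3611)) = Add(Add(11, 18), Mul(-1, -3611)) = Add(29, 3611) = 3640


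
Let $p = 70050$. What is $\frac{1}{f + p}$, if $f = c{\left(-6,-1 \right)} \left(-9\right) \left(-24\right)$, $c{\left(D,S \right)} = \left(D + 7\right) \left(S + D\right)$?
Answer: $\frac{1}{68538} \approx 1.459 \cdot 10^{-5}$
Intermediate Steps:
$c{\left(D,S \right)} = \left(7 + D\right) \left(D + S\right)$
$f = -1512$ ($f = \left(\left(-6\right)^{2} + 7 \left(-6\right) + 7 \left(-1\right) - -6\right) \left(-9\right) \left(-24\right) = \left(36 - 42 - 7 + 6\right) \left(-9\right) \left(-24\right) = \left(-7\right) \left(-9\right) \left(-24\right) = 63 \left(-24\right) = -1512$)
$\frac{1}{f + p} = \frac{1}{-1512 + 70050} = \frac{1}{68538}$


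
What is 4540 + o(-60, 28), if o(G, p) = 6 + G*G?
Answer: 8146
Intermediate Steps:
o(G, p) = 6 + G²
4540 + o(-60, 28) = 4540 + (6 + (-60)²) = 4540 + (6 + 3600) = 4540 + 3606 = 8146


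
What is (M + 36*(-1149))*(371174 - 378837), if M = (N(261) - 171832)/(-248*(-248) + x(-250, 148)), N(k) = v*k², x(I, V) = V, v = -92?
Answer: 4897829998399/15413 ≈ 3.1777e+8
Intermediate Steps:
N(k) = -92*k²
M = -1609741/15413 (M = (-92*261² - 171832)/(-248*(-248) + 148) = (-92*68121 - 171832)/(61504 + 148) = (-6267132 - 171832)/61652 = -6438964*1/61652 = -1609741/15413 ≈ -104.44)
(M + 36*(-1149))*(371174 - 378837) = (-1609741/15413 + 36*(-1149))*(371174 - 378837) = (-1609741/15413 - 41364)*(-7663) = -639153073/15413*(-7663) = 4897829998399/15413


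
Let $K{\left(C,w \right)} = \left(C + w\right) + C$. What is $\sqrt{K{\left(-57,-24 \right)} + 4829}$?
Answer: $\sqrt{4691} \approx 68.491$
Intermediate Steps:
$K{\left(C,w \right)} = w + 2 C$
$\sqrt{K{\left(-57,-24 \right)} + 4829} = \sqrt{\left(-24 + 2 \left(-57\right)\right) + 4829} = \sqrt{\left(-24 - 114\right) + 4829} = \sqrt{-138 + 4829} = \sqrt{4691}$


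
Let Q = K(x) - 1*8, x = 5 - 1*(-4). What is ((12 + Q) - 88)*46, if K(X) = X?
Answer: -3450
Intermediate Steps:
x = 9 (x = 5 + 4 = 9)
Q = 1 (Q = 9 - 1*8 = 9 - 8 = 1)
((12 + Q) - 88)*46 = ((12 + 1) - 88)*46 = (13 - 88)*46 = -75*46 = -3450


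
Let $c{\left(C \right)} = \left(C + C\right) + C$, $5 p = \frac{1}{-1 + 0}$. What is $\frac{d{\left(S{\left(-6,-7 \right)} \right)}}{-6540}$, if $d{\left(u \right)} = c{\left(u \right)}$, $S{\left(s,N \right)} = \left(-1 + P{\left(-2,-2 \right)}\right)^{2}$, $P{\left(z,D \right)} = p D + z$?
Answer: $- \frac{169}{54500} \approx -0.0031009$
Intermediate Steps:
$p = - \frac{1}{5}$ ($p = \frac{1}{5 \left(-1 + 0\right)} = \frac{1}{5 \left(-1\right)} = \frac{1}{5} \left(-1\right) = - \frac{1}{5} \approx -0.2$)
$c{\left(C \right)} = 3 C$ ($c{\left(C \right)} = 2 C + C = 3 C$)
$P{\left(z,D \right)} = z - \frac{D}{5}$ ($P{\left(z,D \right)} = - \frac{D}{5} + z = z - \frac{D}{5}$)
$S{\left(s,N \right)} = \frac{169}{25}$ ($S{\left(s,N \right)} = \left(-1 - \frac{8}{5}\right)^{2} = \left(- \frac{13}{5}\right)^{2} = \frac{169}{25}$)
$d{\left(u \right)} = 3 u$
$\frac{d{\left(S{\left(-6,-7 \right)} \right)}}{-6540} = \frac{3 \cdot \frac{169}{25}}{-6540} = \frac{507}{25} \left(- \frac{1}{6540}\right) = - \frac{169}{54500}$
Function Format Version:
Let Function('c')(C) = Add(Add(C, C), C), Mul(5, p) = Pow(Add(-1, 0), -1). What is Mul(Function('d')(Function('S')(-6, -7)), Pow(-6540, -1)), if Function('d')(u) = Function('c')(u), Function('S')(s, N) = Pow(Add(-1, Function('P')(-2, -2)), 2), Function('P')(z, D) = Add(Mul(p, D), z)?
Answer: Rational(-169, 54500) ≈ -0.0031009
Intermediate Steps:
p = Rational(-1, 5) (p = Mul(Rational(1, 5), Pow(Add(-1, 0), -1)) = Mul(Rational(1, 5), Pow(-1, -1)) = Mul(Rational(1, 5), -1) = Rational(-1, 5) ≈ -0.20000)
Function('c')(C) = Mul(3, C) (Function('c')(C) = Add(Mul(2, C), C) = Mul(3, C))
Function('P')(z, D) = Add(z, Mul(Rational(-1, 5), D)) (Function('P')(z, D) = Add(Mul(Rational(-1, 5), D), z) = Add(z, Mul(Rational(-1, 5), D)))
Function('S')(s, N) = Rational(169, 25) (Function('S')(s, N) = Pow(Add(-1, Add(-2, Mul(Rational(-1, 5), -2))), 2) = Pow(Add(-1, Add(-2, Rational(2, 5))), 2) = Pow(Add(-1, Rational(-8, 5)), 2) = Pow(Rational(-13, 5), 2) = Rational(169, 25))
Function('d')(u) = Mul(3, u)
Mul(Function('d')(Function('S')(-6, -7)), Pow(-6540, -1)) = Mul(Mul(3, Rational(169, 25)), Pow(-6540, -1)) = Mul(Rational(507, 25), Rational(-1, 6540)) = Rational(-169, 54500)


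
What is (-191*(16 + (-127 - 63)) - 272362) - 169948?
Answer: -409076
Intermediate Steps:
(-191*(16 + (-127 - 63)) - 272362) - 169948 = (-191*(16 - 190) - 272362) - 169948 = (-191*(-174) - 272362) - 169948 = (33234 - 272362) - 169948 = -239128 - 169948 = -409076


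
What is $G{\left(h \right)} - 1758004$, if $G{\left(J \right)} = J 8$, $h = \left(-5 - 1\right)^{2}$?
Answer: $-1757716$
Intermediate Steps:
$h = 36$ ($h = \left(-6\right)^{2} = 36$)
$G{\left(J \right)} = 8 J$
$G{\left(h \right)} - 1758004 = 8 \cdot 36 - 1758004 = 288 - 1758004 = -1757716$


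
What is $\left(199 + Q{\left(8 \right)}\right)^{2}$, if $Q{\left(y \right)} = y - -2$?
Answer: $43681$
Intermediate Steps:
$Q{\left(y \right)} = 2 + y$ ($Q{\left(y \right)} = y + 2 = 2 + y$)
$\left(199 + Q{\left(8 \right)}\right)^{2} = \left(199 + \left(2 + 8\right)\right)^{2} = \left(199 + 10\right)^{2} = 209^{2} = 43681$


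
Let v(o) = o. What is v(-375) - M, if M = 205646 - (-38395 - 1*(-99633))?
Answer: -144783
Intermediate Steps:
M = 144408 (M = 205646 - (-38395 + 99633) = 205646 - 1*61238 = 205646 - 61238 = 144408)
v(-375) - M = -375 - 1*144408 = -375 - 144408 = -144783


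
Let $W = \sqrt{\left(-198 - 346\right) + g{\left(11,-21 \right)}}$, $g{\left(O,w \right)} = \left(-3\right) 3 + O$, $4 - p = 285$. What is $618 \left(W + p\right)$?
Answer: $-173658 + 618 i \sqrt{542} \approx -1.7366 \cdot 10^{5} + 14388.0 i$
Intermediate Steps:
$p = -281$ ($p = 4 - 285 = -281$)
$g{\left(O,w \right)} = -9 + O$
$W = i \sqrt{542}$ ($W = \sqrt{\left(-198 - 346\right) + \left(-9 + 11\right)} = \sqrt{-544 + 2} = \sqrt{-542} = i \sqrt{542} \approx 23.281 i$)
$618 \left(W + p\right) = 618 \left(i \sqrt{542} - 281\right) = 618 \left(-281 + i \sqrt{542}\right) = -173658 + 618 i \sqrt{542}$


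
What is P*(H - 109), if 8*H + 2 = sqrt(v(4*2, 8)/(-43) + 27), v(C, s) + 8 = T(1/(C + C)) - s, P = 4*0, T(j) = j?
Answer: 0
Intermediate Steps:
P = 0
v(C, s) = -8 + 1/(2*C) - s (v(C, s) = -8 + (1/(C + C) - s) = -8 + (1/(2*C) - s) = -8 + 1/(2*C) - s)
H = -1/4 + sqrt(809733)/1376 (H = -1/4 + sqrt((-8 + 1/(2*((4*2))) - 1*8)/(-43) + 27)/8 = -1/4 + sqrt((-8 + (1/2)/8 - 8)*(-1/43) + 27)/8 = -1/4 + sqrt((-8 + (1/2)*(1/8) - 8)*(-1/43) + 27)/8 = -1/4 + sqrt((-8 + 1/16 - 8)*(-1/43) + 27)/8 = -1/4 + sqrt(-255/16*(-1/43) + 27)/8 = -1/4 + sqrt(255/688 + 27)/8 = -1/4 + sqrt(18831/688)/8 = -1/4 + (sqrt(809733)/172)/8 = -1/4 + sqrt(809733)/1376 ≈ 0.40396)
P*(H - 109) = 0*((-1/4 + sqrt(809733)/1376) - 109) = 0*(-437/4 + sqrt(809733)/1376) = 0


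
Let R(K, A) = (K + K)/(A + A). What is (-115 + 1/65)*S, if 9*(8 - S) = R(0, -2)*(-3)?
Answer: -59792/65 ≈ -919.88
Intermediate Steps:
R(K, A) = K/A (R(K, A) = (2*K)/((2*A)) = (2*K)*(1/(2*A)) = K/A)
S = 8 (S = 8 - 0/(-2)*(-3)/9 = 8 - 0*(-½)*(-3)/9 = 8 - 0*(-3) = 8 - ⅑*0 = 8 + 0 = 8)
(-115 + 1/65)*S = (-115 + 1/65)*8 = -7474/65*8 = -59792/65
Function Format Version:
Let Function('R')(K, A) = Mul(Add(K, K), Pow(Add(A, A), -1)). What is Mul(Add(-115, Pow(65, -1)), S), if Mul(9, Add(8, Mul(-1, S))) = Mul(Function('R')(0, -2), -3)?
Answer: Rational(-59792, 65) ≈ -919.88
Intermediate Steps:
Function('R')(K, A) = Mul(K, Pow(A, -1)) (Function('R')(K, A) = Mul(Mul(2, K), Pow(Mul(2, A), -1)) = Mul(Mul(2, K), Mul(Rational(1, 2), Pow(A, -1))) = Mul(K, Pow(A, -1)))
S = 8 (S = Add(8, Mul(Rational(-1, 9), Mul(Mul(0, Pow(-2, -1)), -3))) = Add(8, Mul(Rational(-1, 9), Mul(Mul(0, Rational(-1, 2)), -3))) = Add(8, Mul(Rational(-1, 9), Mul(0, -3))) = Add(8, Mul(Rational(-1, 9), 0)) = Add(8, 0) = 8)
Mul(Add(-115, Pow(65, -1)), S) = Mul(Add(-115, Pow(65, -1)), 8) = Mul(Add(-115, Rational(1, 65)), 8) = Mul(Rational(-7474, 65), 8) = Rational(-59792, 65)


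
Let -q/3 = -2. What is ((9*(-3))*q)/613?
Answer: -162/613 ≈ -0.26427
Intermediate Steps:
q = 6 (q = -3*(-2) = 6)
((9*(-3))*q)/613 = ((9*(-3))*6)/613 = -27*6*(1/613) = -162*1/613 = -162/613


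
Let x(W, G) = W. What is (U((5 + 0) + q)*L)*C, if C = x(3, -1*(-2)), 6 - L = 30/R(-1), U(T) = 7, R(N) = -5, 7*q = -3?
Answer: 252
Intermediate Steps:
q = -3/7 (q = (⅐)*(-3) = -3/7 ≈ -0.42857)
L = 12 (L = 6 - 30/(-5) = 6 - 30*(-1)/5 = 6 - 1*(-6) = 6 + 6 = 12)
C = 3
(U((5 + 0) + q)*L)*C = (7*12)*3 = 84*3 = 252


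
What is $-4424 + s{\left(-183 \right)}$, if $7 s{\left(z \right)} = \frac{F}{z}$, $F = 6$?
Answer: $- \frac{1889050}{427} \approx -4424.0$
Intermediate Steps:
$s{\left(z \right)} = \frac{6}{7 z}$ ($s{\left(z \right)} = \frac{6 \frac{1}{z}}{7} = \frac{6}{7 z}$)
$-4424 + s{\left(-183 \right)} = -4424 + \frac{6}{7 \left(-183\right)} = -4424 + \frac{6}{7} \left(- \frac{1}{183}\right) = -4424 - \frac{2}{427} = - \frac{1889050}{427}$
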